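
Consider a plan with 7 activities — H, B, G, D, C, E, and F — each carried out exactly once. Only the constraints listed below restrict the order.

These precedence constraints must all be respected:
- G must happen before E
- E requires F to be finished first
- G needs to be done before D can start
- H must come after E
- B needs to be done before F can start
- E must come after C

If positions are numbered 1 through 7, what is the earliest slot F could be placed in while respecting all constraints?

2

The only activity forced before F (directly or transitively) is B.
With 1 mandatory predecessor, the earliest F can sit is position 1+1 = 2, and placing just that one first achieves it.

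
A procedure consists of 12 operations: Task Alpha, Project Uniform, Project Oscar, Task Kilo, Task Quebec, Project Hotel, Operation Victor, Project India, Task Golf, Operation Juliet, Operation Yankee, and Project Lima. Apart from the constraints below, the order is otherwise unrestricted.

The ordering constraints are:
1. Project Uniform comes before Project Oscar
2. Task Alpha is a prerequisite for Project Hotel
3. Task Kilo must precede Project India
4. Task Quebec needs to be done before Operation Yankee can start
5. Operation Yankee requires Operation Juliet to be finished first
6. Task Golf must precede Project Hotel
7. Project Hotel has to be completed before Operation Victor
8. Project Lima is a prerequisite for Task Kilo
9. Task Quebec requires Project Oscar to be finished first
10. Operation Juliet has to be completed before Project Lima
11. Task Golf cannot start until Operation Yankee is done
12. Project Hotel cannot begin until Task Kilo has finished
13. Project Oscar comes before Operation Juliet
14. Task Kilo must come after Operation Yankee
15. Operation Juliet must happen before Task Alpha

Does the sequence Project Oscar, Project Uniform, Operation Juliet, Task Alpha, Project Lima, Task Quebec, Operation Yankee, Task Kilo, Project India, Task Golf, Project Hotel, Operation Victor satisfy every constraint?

No

Here Project Uniform comes after Project Oscar.
That contradicts the constraint that Project Uniform must precede Project Oscar.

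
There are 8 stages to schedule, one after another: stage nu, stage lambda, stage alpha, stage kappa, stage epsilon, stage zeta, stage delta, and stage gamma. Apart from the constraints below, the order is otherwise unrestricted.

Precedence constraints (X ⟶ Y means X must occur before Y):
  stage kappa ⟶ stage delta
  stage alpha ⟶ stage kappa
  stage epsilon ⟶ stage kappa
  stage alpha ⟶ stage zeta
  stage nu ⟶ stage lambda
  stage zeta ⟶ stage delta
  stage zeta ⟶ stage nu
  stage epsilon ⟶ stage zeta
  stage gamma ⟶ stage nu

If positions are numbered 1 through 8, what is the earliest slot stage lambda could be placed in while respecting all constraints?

6

Every stage that must precede stage lambda has to come before it. Tracing all chains that end at stage lambda, those stages are: stage nu, stage alpha, stage epsilon, stage zeta, stage gamma — 5 in total.
So at minimum 5 stages come before stage lambda, putting stage lambda no earlier than position 6. That position is achievable by scheduling exactly those predecessors first.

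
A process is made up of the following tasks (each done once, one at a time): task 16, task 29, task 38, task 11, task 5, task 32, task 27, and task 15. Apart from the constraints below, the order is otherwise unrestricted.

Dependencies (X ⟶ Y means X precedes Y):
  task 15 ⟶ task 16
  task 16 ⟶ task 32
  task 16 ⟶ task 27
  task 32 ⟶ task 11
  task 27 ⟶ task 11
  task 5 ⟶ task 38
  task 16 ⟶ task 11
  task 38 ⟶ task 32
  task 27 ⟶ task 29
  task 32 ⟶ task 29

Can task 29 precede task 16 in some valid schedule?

There is a dependency chain task 16 → task 32 → task 29, so task 29 always comes after task 16.
So no valid ordering can have task 29 before task 16.

No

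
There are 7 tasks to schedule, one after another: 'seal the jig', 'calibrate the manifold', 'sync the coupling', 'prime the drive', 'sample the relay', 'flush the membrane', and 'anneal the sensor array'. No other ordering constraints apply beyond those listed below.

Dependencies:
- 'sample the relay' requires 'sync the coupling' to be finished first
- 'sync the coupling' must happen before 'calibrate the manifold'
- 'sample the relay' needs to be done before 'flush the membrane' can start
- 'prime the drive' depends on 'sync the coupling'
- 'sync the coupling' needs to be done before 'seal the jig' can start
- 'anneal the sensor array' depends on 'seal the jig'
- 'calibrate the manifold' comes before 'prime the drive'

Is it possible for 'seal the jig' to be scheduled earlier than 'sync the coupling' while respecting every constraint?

No

There is a dependency chain 'sync the coupling' → 'seal the jig', so 'seal the jig' always comes after 'sync the coupling'.
So no valid ordering can have 'seal the jig' before 'sync the coupling'.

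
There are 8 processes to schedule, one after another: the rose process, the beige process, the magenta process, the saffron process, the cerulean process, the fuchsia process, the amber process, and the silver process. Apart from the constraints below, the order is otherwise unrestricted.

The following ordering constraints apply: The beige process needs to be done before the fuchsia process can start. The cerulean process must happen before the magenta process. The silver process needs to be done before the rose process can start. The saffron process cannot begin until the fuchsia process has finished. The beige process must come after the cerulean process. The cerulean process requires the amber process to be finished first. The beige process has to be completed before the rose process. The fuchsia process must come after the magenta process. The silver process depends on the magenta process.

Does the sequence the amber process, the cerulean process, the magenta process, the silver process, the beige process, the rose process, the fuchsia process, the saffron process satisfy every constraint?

Yes

Going through the constraints one by one, each required predecessor appears earlier in the sequence than its dependent — e.g. the magenta process (position 3) is before the fuchsia process (position 7), as required.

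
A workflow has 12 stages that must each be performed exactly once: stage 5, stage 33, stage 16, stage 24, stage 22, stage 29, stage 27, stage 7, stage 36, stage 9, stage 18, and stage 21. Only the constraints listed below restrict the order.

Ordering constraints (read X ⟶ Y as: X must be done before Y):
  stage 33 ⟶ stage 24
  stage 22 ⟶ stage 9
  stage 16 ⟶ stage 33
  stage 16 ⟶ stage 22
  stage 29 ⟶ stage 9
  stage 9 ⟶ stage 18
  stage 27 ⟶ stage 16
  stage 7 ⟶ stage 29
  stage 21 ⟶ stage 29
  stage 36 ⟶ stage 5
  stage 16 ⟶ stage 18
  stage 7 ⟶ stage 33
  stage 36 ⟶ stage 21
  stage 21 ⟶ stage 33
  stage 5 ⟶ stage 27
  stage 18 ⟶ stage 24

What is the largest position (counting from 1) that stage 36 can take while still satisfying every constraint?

2

Every stage that must follow stage 36 has to come after it. Tracing all chains starting from stage 36, those stages are: stage 5, stage 33, stage 16, stage 24, stage 22, stage 29, stage 27, stage 9, stage 18, stage 21 — 10 in total.
So at least 10 stages follow stage 36, putting stage 36 no later than position 2. That position is achievable by scheduling everything else first.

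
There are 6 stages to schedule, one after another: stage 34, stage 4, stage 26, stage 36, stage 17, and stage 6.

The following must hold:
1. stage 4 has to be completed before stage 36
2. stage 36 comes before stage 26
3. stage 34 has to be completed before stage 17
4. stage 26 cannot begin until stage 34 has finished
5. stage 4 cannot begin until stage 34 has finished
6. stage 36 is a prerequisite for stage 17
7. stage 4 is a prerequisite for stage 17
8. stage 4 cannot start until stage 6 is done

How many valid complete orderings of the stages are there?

The stages with no prerequisites are stage 34, stage 6; any of them can be placed first.
Systematically extending each partial ordering one stage at a time and counting, there are 4 complete orderings.

4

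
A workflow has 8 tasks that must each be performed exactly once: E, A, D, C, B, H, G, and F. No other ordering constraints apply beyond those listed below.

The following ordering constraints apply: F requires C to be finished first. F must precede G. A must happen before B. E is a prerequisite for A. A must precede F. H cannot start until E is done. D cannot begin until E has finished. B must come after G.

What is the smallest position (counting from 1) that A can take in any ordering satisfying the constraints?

The only task forced before A (directly or transitively) is E.
With 1 mandatory predecessor, the earliest A can sit is position 1+1 = 2, and placing just that one first achieves it.

2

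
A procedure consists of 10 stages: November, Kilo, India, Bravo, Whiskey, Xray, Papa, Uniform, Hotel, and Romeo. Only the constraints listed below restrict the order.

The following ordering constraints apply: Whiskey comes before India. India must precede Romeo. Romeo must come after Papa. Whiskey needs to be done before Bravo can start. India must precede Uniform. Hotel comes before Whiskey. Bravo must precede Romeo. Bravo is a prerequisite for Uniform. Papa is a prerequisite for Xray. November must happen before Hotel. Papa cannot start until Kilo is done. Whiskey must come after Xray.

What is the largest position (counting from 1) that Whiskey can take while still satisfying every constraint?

6

Following every chain forward from Whiskey, the stages that must come later are India, Bravo, Uniform, Romeo — 4 of them.
With 4 mandatory successors out of 10 stages total, the latest slot for Whiskey is 10−4 = 6, and it's reachable by doing all non-successors before Whiskey.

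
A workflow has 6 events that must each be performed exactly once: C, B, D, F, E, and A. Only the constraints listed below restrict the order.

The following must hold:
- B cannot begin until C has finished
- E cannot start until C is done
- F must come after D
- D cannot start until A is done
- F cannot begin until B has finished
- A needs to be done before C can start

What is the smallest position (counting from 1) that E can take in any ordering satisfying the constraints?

3

Every event that must precede E has to come before it. Tracing all chains that end at E, those events are: C, A — 2 in total.
With 2 mandatory predecessors, the earliest E can sit is position 2+1 = 3, and placing just those 2 first achieves it.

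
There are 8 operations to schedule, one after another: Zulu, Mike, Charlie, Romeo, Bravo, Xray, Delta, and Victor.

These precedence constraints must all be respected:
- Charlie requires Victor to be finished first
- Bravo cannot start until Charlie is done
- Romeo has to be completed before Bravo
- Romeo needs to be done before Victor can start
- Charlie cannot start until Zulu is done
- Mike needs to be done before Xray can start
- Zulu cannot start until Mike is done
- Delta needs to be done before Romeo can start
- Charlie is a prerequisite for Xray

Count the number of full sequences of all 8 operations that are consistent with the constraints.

The operations with no prerequisites are Mike, Delta; any of them can be placed first.
Enumerating by repeatedly choosing an available operation (one whose prerequisites are all placed) gives 20 distinct complete orderings.

20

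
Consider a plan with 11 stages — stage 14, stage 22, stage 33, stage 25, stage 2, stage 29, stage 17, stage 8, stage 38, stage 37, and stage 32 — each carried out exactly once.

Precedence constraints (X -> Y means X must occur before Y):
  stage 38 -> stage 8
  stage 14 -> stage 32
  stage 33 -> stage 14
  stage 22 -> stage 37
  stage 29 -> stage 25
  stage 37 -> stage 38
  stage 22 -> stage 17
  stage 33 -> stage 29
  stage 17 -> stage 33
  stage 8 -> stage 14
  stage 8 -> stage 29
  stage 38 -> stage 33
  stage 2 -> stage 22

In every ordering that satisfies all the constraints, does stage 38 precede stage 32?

Yes

Tracing the constraints gives a chain: stage 38 → stage 33 → stage 14 → stage 32.
That forces stage 38 before stage 32 in every valid schedule.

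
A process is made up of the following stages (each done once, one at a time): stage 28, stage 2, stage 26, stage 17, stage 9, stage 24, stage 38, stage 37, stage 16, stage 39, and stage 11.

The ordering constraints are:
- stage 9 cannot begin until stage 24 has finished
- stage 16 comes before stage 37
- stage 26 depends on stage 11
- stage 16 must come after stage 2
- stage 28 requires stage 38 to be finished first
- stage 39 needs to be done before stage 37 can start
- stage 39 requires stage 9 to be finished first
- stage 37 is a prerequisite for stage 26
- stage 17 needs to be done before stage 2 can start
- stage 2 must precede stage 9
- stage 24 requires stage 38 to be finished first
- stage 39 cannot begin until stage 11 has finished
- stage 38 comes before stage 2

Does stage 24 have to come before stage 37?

There is a constraint chain stage 24 → stage 9 → stage 39 → stage 37.
So stage 24 must precede stage 37 in any valid ordering.

Yes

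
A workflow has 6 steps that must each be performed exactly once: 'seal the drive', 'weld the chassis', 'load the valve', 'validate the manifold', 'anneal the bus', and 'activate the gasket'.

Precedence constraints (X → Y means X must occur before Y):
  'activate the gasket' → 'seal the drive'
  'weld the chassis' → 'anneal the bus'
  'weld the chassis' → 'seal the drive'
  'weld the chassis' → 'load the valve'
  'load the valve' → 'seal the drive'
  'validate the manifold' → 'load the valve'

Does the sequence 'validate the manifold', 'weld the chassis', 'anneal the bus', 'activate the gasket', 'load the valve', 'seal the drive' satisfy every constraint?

Every stated constraint is respected: 'validate the manifold' sits at position 1, ahead of 'load the valve' at position 5, and each of the other listed pairs likewise has the predecessor earlier in the sequence.

Yes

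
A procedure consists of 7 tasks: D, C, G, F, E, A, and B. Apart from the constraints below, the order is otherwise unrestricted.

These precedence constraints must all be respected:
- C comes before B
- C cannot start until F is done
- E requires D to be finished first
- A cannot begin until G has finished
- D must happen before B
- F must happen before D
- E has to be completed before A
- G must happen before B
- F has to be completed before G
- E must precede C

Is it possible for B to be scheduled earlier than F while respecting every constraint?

Following F → D → B, F must precede B in every valid ordering.
Hence B can never be scheduled before F.

No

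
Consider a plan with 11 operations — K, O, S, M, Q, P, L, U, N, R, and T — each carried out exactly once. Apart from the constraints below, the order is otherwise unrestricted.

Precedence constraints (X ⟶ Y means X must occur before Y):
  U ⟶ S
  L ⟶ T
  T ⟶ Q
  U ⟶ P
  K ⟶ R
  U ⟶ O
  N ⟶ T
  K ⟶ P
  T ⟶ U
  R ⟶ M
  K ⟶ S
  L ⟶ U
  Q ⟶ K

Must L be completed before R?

Tracing the constraints gives a chain: L → T → Q → K → R.
Hence L necessarily comes before R.

Yes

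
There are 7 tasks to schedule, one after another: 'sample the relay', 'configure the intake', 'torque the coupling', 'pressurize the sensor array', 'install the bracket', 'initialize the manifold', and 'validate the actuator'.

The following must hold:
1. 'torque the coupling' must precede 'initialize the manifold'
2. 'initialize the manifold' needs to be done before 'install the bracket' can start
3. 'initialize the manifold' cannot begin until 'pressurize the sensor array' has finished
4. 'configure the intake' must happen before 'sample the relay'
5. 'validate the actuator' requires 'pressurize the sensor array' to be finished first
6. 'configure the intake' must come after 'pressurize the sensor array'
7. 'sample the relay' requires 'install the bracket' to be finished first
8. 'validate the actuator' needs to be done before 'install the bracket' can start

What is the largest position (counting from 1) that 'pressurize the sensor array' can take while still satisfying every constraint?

The tasks that are forced after 'pressurize the sensor array', directly or by a chain of constraints, are 'sample the relay', 'configure the intake', 'install the bracket', 'initialize the manifold', 'validate the actuator'. That's 5 tasks.
So at least 5 tasks follow 'pressurize the sensor array', putting 'pressurize the sensor array' no later than position 2. That position is achievable by scheduling everything else first.

2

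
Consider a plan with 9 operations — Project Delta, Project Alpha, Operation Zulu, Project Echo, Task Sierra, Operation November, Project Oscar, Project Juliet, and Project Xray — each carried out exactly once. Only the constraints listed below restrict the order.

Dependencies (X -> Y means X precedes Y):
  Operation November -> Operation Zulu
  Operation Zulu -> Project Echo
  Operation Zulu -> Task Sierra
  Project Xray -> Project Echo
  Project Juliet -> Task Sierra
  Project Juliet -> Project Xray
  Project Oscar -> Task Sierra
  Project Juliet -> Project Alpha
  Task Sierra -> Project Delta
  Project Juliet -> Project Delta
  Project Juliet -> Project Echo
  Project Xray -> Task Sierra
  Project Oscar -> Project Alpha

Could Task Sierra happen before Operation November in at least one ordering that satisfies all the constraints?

There is a dependency chain Operation November → Operation Zulu → Task Sierra, so Task Sierra always comes after Operation November.
Hence Task Sierra can never be scheduled before Operation November.

No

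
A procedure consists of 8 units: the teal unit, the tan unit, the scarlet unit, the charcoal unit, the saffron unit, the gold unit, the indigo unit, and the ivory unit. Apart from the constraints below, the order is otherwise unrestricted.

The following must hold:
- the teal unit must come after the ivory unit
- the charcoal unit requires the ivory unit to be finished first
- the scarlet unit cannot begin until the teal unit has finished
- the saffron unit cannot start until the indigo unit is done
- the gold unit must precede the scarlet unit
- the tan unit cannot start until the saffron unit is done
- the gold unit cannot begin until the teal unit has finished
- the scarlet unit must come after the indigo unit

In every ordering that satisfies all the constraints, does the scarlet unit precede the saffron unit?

No chain of constraints connects the scarlet unit to the saffron unit in either direction.
There exist valid orderings with the saffron unit before the scarlet unit, so the scarlet unit is not required to come first.

No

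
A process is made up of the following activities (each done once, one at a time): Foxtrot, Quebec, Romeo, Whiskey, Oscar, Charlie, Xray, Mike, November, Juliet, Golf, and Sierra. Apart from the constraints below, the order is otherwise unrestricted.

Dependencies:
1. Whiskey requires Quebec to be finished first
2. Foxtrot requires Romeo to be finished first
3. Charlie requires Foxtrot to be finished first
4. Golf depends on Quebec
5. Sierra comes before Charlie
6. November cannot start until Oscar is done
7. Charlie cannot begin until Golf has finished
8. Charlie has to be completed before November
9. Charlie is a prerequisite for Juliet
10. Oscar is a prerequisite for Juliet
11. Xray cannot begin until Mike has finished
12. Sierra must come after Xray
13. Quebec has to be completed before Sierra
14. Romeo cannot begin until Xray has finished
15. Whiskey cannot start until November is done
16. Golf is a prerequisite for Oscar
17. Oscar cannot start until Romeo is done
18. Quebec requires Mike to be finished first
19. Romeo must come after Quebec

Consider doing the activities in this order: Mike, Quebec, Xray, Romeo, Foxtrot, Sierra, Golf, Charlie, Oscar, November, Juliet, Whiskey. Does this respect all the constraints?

Every stated constraint is respected: Quebec sits at position 2, ahead of Whiskey at position 12, and each of the other listed pairs likewise has the predecessor earlier in the sequence.

Yes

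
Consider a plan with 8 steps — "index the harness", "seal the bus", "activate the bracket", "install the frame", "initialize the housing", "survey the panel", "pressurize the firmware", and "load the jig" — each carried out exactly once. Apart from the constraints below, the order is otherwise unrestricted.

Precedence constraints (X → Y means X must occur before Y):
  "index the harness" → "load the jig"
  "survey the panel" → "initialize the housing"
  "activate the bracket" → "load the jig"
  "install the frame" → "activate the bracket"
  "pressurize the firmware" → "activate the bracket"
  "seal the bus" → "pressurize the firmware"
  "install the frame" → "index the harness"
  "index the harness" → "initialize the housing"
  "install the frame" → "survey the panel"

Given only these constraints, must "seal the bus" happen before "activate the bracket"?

There is a constraint chain "seal the bus" → "pressurize the firmware" → "activate the bracket".
That forces "seal the bus" before "activate the bracket" in every valid schedule.

Yes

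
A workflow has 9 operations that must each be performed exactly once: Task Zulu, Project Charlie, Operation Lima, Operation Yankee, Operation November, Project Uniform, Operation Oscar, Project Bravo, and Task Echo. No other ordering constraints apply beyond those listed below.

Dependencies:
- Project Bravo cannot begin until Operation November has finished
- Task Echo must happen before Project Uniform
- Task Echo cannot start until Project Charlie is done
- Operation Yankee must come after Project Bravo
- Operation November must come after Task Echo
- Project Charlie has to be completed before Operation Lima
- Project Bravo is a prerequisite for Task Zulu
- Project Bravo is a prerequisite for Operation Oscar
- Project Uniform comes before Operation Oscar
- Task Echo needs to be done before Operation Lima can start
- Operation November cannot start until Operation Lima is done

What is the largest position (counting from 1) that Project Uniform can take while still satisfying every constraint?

8

The only operation forced after Project Uniform (directly or by a chain) is Operation Oscar.
So at least 1 operation follows Project Uniform, putting Project Uniform no later than position 8. That position is achievable by scheduling everything else first.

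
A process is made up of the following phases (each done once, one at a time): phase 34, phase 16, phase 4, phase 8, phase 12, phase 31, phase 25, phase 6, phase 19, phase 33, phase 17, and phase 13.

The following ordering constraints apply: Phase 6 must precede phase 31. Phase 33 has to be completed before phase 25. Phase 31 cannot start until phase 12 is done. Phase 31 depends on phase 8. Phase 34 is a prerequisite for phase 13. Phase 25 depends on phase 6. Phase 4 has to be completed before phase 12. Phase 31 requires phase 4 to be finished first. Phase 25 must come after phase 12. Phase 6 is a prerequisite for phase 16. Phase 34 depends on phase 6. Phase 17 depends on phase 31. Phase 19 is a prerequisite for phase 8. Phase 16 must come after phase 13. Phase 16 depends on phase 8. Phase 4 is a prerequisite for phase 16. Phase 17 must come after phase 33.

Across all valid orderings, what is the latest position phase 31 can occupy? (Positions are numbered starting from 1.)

11

The only phase forced after phase 31 (directly or by a chain) is phase 17.
With 1 mandatory successor out of 12 phases total, the latest slot for phase 31 is 12−1 = 11, and it's reachable by doing all non-successors before phase 31.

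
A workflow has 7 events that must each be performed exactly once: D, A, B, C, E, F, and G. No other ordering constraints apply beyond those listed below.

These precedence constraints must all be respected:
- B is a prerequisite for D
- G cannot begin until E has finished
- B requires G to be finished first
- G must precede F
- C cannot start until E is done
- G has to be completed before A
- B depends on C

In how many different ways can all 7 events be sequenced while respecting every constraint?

32

Only E has no prerequisites, so it must go first.
Systematically extending each partial ordering one event at a time and counting, there are 32 complete orderings.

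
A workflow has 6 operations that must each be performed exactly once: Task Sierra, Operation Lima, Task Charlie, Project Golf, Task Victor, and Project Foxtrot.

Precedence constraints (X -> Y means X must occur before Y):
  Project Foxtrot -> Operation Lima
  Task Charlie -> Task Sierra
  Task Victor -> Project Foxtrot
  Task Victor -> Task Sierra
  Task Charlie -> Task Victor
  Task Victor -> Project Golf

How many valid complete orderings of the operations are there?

12

Task Charlie is the only operation with nothing required before it, so every ordering starts there.
Enumerating by repeatedly choosing an available operation (one whose prerequisites are all placed) gives 12 distinct complete orderings.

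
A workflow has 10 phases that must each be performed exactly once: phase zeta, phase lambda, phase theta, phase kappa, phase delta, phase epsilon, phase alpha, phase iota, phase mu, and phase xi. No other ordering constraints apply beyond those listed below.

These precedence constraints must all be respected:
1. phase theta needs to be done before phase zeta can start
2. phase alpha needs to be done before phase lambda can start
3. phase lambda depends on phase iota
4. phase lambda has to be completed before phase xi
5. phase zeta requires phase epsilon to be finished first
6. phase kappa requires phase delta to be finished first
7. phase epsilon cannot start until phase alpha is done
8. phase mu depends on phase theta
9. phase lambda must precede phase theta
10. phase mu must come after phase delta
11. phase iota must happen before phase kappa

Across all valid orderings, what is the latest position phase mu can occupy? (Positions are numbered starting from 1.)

Phase mu has no required successors, so nothing stops it from going last (position 10).

10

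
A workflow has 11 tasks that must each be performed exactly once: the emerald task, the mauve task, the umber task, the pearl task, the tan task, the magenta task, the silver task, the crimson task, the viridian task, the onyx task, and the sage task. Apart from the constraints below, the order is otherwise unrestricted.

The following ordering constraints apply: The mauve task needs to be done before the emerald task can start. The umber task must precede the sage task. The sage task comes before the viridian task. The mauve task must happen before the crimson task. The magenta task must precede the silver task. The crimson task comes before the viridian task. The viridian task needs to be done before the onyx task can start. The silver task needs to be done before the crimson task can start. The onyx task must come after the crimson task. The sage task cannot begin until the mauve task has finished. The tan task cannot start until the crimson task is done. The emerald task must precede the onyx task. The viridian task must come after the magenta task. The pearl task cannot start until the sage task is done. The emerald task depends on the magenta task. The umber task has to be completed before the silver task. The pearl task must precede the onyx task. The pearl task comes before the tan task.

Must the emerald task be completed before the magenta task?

No

The constraints actually force the magenta task before the emerald task (via the magenta task → the emerald task), not the other way around.
So the emerald task never precedes the magenta task.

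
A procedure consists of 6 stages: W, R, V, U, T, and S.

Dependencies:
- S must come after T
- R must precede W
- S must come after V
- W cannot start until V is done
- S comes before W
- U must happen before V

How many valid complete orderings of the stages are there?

The stages with no prerequisites are R, U, T; any of them can be placed first.
Systematically extending each partial ordering one stage at a time and counting, there are 15 complete orderings.

15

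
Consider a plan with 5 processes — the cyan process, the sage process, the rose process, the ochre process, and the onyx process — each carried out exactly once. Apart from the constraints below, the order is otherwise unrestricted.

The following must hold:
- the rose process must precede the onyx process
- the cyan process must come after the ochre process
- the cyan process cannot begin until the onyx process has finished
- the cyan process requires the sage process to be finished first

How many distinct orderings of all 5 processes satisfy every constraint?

3 processes have no prerequisites (the sage process, the rose process, the ochre process), so any of them could come first.
Systematically extending each partial ordering one process at a time and counting, there are 12 complete orderings.

12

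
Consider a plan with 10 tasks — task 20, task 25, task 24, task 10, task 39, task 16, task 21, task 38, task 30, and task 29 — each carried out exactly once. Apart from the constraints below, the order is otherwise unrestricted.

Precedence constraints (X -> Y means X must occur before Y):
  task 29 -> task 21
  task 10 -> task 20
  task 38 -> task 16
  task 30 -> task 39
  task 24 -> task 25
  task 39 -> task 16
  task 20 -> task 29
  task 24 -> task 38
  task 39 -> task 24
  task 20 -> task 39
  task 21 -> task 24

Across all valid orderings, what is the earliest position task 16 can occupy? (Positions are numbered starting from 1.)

9

Every task that must precede task 16 has to come before it. Tracing all chains that end at task 16, those tasks are: task 20, task 24, task 10, task 39, task 21, task 38, task 30, task 29 — 8 in total.
With 8 mandatory predecessors, the earliest task 16 can sit is position 8+1 = 9, and placing just those 8 first achieves it.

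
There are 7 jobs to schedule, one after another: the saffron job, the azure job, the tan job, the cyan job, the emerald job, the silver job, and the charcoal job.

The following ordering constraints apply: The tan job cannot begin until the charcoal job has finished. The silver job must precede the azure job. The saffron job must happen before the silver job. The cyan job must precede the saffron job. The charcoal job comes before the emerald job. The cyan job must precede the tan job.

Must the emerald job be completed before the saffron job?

No

The emerald job and the saffron job are not related by any chain of constraints.
There exist valid orderings with the saffron job before the emerald job, so the emerald job is not required to come first.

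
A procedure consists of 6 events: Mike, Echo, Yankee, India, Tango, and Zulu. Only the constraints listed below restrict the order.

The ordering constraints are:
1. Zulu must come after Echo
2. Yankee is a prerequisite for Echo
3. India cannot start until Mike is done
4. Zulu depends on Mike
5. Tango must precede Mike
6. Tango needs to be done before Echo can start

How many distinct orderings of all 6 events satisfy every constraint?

2 events have no prerequisites (Yankee, Tango), so any of them could come first.
Systematically extending each partial ordering one event at a time and counting, there are 14 complete orderings.

14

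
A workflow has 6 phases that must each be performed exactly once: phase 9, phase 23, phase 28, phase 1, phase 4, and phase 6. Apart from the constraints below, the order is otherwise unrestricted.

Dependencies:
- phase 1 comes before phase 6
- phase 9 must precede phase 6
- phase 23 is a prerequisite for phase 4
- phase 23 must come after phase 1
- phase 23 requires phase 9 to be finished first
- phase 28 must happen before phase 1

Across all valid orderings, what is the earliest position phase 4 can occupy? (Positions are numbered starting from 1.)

5

Every phase that must precede phase 4 has to come before it. Tracing all chains that end at phase 4, those phases are: phase 9, phase 23, phase 28, phase 1 — 4 in total.
So at minimum 4 phases come before phase 4, putting phase 4 no earlier than position 5. That position is achievable by scheduling exactly those predecessors first.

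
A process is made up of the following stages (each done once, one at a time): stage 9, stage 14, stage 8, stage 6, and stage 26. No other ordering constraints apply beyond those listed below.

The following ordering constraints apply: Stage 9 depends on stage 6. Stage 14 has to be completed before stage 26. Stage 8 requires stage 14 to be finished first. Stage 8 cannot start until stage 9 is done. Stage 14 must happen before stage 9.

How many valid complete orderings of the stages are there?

2 stages have no prerequisites (stage 14, stage 6), so any of them could come first.
Systematically extending each partial ordering one stage at a time and counting, there are 7 complete orderings.

7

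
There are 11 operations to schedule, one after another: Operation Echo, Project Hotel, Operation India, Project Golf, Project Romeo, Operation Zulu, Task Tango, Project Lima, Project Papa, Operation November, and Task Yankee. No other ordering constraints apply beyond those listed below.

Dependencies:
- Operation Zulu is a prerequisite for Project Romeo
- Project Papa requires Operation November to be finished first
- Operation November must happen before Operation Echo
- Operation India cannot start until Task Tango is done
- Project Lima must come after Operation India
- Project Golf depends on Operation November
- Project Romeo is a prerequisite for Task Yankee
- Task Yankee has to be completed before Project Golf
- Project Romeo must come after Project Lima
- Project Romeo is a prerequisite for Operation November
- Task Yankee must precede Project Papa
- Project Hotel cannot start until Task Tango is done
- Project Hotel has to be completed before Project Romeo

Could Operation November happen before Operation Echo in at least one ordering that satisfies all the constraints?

Yes

Every valid ordering already has Operation November before Operation Echo (the constraints require it), so in particular at least one does.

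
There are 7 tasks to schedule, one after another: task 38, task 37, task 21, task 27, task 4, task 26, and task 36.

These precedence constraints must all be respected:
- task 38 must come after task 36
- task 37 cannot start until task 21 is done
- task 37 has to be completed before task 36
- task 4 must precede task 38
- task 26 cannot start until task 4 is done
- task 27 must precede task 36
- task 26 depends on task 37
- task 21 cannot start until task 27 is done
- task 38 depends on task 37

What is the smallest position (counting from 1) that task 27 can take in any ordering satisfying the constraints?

Task 27 has no prerequisites at all, so it can go in position 1.

1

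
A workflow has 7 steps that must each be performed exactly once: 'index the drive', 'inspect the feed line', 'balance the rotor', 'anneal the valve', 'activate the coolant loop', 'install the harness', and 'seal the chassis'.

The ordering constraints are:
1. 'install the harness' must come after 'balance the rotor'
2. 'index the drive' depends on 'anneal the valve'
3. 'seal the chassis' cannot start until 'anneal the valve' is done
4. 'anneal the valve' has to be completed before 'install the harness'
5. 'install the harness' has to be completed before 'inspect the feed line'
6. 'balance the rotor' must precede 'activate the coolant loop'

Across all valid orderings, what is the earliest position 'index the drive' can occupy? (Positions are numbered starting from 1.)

Working backwards through the constraints from 'index the drive', its only required predecessor is 'anneal the valve'.
With 1 mandatory predecessor, the earliest 'index the drive' can sit is position 1+1 = 2, and placing just that one first achieves it.

2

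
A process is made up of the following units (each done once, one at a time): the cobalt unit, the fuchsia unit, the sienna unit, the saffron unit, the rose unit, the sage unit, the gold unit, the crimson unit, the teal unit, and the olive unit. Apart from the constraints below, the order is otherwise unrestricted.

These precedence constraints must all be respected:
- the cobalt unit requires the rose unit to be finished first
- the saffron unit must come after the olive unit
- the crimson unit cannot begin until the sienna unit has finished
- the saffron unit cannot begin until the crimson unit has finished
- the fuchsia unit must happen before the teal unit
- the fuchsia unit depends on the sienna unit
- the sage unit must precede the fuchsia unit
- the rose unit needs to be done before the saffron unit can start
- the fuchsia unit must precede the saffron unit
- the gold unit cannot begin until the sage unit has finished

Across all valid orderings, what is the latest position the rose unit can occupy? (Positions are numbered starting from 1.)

Every unit that must follow the rose unit has to come after it. Tracing all chains starting from the rose unit, those units are: the cobalt unit, the saffron unit — 2 in total.
So at least 2 units follow the rose unit, putting the rose unit no later than position 8. That position is achievable by scheduling everything else first.

8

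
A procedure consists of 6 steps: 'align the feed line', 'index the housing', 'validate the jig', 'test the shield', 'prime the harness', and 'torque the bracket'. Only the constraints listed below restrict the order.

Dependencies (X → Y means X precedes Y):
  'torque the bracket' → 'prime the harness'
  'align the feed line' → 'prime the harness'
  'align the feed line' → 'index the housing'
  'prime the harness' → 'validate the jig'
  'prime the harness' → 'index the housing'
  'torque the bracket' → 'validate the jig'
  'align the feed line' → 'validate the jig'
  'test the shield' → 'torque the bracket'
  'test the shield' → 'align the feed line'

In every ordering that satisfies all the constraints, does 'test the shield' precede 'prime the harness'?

Yes

Tracing the constraints gives a chain: 'test the shield' → 'align the feed line' → 'prime the harness'.
So 'test the shield' must precede 'prime the harness' in any valid ordering.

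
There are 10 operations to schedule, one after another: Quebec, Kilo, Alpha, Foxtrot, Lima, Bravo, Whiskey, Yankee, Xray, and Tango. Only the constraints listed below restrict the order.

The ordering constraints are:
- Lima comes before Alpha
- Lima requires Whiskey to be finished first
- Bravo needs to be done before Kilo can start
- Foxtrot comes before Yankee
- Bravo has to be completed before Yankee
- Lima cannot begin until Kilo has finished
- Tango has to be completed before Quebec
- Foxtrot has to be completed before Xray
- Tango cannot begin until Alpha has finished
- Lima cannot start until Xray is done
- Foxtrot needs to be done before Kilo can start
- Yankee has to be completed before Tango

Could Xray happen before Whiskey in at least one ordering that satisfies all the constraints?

Yes

No chain of constraints runs from Whiskey to Xray, so Whiskey is not required to come first.
That means at least one valid schedule has Xray before Whiskey.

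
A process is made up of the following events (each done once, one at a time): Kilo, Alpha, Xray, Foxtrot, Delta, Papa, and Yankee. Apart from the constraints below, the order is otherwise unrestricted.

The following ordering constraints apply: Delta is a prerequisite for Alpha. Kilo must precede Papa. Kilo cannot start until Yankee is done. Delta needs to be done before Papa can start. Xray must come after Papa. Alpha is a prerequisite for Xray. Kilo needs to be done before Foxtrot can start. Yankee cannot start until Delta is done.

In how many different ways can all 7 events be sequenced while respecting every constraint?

Only Delta has no prerequisites, so it must go first.
Counting all ways to extend the partial order to a total order gives 14.

14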